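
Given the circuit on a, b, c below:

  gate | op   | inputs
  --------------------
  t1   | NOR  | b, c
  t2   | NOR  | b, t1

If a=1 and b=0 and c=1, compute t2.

t1 = 0 NOR 1 = 0
t2 = 0 NOR 0 = 1

1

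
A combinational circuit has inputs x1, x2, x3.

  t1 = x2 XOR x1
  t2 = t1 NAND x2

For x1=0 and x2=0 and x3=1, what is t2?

1

t1 = 0 XOR 0 = 0
t2 = 0 NAND 0 = 1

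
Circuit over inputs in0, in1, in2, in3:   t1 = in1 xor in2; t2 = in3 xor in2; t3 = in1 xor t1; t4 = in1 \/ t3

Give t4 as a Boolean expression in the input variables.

in1 \/ (in1 xor (in1 xor in2))

t1 = in1 xor in2
t3 = in1 xor t1 = in1 xor (in1 xor in2)
t4 = in1 \/ t3 = in1 \/ (in1 xor (in1 xor in2))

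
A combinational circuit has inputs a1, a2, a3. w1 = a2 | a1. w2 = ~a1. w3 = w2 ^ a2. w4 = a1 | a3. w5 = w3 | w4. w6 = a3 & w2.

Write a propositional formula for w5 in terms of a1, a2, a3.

(~a1 ^ a2) | (a1 | a3)

w2 = ~a1
w3 = w2 ^ a2 = ~a1 ^ a2
w4 = a1 | a3
w5 = w3 | w4 = (~a1 ^ a2) | (a1 | a3)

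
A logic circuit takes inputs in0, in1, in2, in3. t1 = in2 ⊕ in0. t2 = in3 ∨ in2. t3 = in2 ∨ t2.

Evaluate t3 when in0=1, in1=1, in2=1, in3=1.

t2 = 1 ∨ 1 = 1
t3 = 1 ∨ 1 = 1

1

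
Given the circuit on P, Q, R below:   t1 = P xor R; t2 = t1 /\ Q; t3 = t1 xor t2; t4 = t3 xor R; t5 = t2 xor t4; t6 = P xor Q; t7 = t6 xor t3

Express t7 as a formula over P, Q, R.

(P xor Q) xor ((P xor R) xor ((P xor R) /\ Q))

t1 = P xor R
t2 = t1 /\ Q = (P xor R) /\ Q
t3 = t1 xor t2 = (P xor R) xor ((P xor R) /\ Q)
t6 = P xor Q
t7 = t6 xor t3 = (P xor Q) xor ((P xor R) xor ((P xor R) /\ Q))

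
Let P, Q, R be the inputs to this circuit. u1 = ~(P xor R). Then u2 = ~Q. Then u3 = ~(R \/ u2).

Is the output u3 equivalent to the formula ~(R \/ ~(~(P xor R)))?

u2 = ~Q
u3 = ~(R \/ u2) = ~(R \/ ~Q)
At P=0, Q=0, R=0: circuit gives 0, formula gives 1.

No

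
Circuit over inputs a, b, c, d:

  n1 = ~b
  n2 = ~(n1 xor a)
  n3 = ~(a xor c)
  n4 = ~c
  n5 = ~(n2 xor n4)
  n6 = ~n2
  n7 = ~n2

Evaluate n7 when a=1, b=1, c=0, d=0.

1

n1 = ~1 = 0
n2 = ~(0 xor 1) = 0
n7 = ~0 = 1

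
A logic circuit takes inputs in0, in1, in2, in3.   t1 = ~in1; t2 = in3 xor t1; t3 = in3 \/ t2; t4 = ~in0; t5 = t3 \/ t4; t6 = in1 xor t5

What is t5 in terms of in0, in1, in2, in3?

t1 = ~in1
t2 = in3 xor t1 = in3 xor ~in1
t3 = in3 \/ t2 = in3 \/ (in3 xor ~in1)
t4 = ~in0
t5 = t3 \/ t4 = (in3 \/ (in3 xor ~in1)) \/ ~in0

(in3 \/ (in3 xor ~in1)) \/ ~in0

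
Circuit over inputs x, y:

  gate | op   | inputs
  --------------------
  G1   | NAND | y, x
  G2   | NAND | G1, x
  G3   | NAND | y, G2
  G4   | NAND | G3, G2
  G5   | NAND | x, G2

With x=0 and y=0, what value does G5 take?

G1 = 0 NAND 0 = 1
G2 = 1 NAND 0 = 1
G5 = 0 NAND 1 = 1

1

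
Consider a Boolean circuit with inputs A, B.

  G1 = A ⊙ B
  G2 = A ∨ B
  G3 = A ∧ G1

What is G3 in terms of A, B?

G1 = A ⊙ B
G3 = A ∧ G1 = A ∧ (A ⊙ B)

A ∧ (A ⊙ B)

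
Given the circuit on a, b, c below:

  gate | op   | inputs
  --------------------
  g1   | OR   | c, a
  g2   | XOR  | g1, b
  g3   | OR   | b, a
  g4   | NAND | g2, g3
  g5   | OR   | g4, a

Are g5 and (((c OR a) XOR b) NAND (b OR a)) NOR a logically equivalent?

g1 = c OR a
g2 = g1 XOR b = (c OR a) XOR b
g3 = b OR a
g4 = g2 NAND g3 = ((c OR a) XOR b) NAND (b OR a)
g5 = g4 OR a = (((c OR a) XOR b) NAND (b OR a)) OR a
At a=0, b=0, c=0: circuit gives 1, formula gives 0.

No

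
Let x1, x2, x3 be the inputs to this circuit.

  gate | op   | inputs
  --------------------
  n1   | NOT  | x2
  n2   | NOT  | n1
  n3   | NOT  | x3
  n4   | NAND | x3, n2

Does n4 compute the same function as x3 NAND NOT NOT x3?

n1 = NOT x2
n2 = NOT n1 = NOT NOT x2
n4 = x3 NAND n2 = x3 NAND NOT NOT x2
At x1=0, x2=0, x3=1: circuit gives 1, formula gives 0.

No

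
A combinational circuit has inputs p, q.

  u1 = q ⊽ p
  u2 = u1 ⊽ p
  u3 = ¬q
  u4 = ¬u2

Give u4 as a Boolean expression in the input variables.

u1 = q ⊽ p
u2 = u1 ⊽ p = (q ⊽ p) ⊽ p
u4 = ¬u2 = ¬((q ⊽ p) ⊽ p)

¬((q ⊽ p) ⊽ p)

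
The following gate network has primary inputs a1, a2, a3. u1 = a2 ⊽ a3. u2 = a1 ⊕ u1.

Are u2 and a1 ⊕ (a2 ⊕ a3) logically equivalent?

u1 = a2 ⊽ a3
u2 = a1 ⊕ u1 = a1 ⊕ (a2 ⊽ a3)
At a1=0, a2=0, a3=0: circuit gives 1, formula gives 0.

No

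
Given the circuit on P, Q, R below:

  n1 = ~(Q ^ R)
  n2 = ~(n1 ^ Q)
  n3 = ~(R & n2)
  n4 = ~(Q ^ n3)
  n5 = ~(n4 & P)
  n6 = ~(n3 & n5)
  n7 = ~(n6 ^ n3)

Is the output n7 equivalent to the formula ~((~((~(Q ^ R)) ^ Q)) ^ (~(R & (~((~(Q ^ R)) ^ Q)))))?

n1 = ~(Q ^ R)
n2 = ~(n1 ^ Q) = ~((~(Q ^ R)) ^ Q)
n3 = ~(R & n2) = ~(R & (~((~(Q ^ R)) ^ Q)))
n4 = ~(Q ^ n3) = ~(Q ^ (~(R & (~((~(Q ^ R)) ^ Q)))))
n5 = ~(n4 & P) = ~((~(Q ^ (~(R & (~((~(Q ^ R)) ^ Q)))))) & P)
n6 = ~(n3 & n5) = ~((~(R & (~((~(Q ^ R)) ^ Q)))) & (~((~(Q ^ (~(R & (~((~(Q ^ R)) ^ Q)))))) & P)))
n7 = ~(n6 ^ n3) = ~((~((~(R & (~((~(Q ^ R)) ^ Q)))) & (~((~(Q ^ (~(R & (~((~(Q ^ R)) ^ Q)))))) & P)))) ^ (~(R & (~((~(Q ^ R)) ^ Q)))))
At P=1, Q=1, R=0: circuit gives 1, formula gives 0.

No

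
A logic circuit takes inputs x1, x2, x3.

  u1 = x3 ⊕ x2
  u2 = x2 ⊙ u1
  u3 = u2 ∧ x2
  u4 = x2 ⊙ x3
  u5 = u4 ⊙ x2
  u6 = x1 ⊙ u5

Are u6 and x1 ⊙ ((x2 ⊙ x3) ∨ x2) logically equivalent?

u4 = x2 ⊙ x3
u5 = u4 ⊙ x2 = (x2 ⊙ x3) ⊙ x2
u6 = x1 ⊙ u5 = x1 ⊙ ((x2 ⊙ x3) ⊙ x2)
At x1=0, x2=0, x3=0: circuit gives 1, formula gives 0.

No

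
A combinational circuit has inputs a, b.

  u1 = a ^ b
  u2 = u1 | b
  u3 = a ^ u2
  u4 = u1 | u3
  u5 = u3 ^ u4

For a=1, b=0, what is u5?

u1 = 1 ^ 0 = 1
u2 = 1 | 0 = 1
u3 = 1 ^ 1 = 0
u4 = 1 | 0 = 1
u5 = 0 ^ 1 = 1

1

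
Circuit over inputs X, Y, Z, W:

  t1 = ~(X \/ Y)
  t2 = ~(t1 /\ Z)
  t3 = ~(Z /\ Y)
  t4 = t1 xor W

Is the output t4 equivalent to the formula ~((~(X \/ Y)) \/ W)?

No

t1 = ~(X \/ Y)
t4 = t1 xor W = (~(X \/ Y)) xor W
At X=0, Y=0, Z=0, W=0: circuit gives 1, formula gives 0.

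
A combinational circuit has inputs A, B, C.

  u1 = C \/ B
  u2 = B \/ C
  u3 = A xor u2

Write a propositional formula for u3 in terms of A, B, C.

u2 = B \/ C
u3 = A xor u2 = A xor (B \/ C)

A xor (B \/ C)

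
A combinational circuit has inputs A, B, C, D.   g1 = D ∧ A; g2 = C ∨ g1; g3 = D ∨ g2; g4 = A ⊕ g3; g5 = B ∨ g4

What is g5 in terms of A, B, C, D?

B ∨ (A ⊕ (D ∨ (C ∨ (D ∧ A))))

g1 = D ∧ A
g2 = C ∨ g1 = C ∨ (D ∧ A)
g3 = D ∨ g2 = D ∨ (C ∨ (D ∧ A))
g4 = A ⊕ g3 = A ⊕ (D ∨ (C ∨ (D ∧ A)))
g5 = B ∨ g4 = B ∨ (A ⊕ (D ∨ (C ∨ (D ∧ A))))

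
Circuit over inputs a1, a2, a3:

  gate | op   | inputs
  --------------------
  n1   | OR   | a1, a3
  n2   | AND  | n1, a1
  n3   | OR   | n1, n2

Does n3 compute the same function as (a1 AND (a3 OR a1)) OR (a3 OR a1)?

n1 = a1 OR a3
n2 = n1 AND a1 = (a1 OR a3) AND a1
n3 = n1 OR n2 = (a1 OR a3) OR ((a1 OR a3) AND a1)
At a1=0, a2=0, a3=0: circuit gives 0, formula gives 0.
At a1=0, a2=0, a3=1: circuit gives 1, formula gives 1.
Agrees on all 8 inputs.

Yes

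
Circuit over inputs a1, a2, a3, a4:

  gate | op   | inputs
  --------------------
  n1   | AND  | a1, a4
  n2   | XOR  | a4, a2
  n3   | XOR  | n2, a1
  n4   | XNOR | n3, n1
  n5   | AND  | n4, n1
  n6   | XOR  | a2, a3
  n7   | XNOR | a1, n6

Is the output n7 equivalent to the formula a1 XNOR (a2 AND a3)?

n6 = a2 XOR a3
n7 = a1 XNOR n6 = a1 XNOR (a2 XOR a3)
At a1=0, a2=0, a3=1, a4=0: circuit gives 0, formula gives 1.

No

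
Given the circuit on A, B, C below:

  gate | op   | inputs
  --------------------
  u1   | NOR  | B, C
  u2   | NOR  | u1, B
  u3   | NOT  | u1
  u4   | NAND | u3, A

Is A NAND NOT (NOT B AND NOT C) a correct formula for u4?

Yes

u1 = B NOR C
u3 = NOT u1 = NOT (B NOR C)
u4 = u3 NAND A = NOT (B NOR C) NAND A
At A=1, B=0, C=1: circuit gives 0, formula gives 0.
At A=0, B=0, C=0: circuit gives 1, formula gives 1.
Agrees on all 8 inputs.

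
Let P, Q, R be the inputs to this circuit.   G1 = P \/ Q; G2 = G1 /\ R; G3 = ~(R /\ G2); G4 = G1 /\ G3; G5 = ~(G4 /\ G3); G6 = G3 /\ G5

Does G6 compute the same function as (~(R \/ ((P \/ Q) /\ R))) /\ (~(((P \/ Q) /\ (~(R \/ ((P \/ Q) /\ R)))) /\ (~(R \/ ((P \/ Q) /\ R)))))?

No

G1 = P \/ Q
G2 = G1 /\ R = (P \/ Q) /\ R
G3 = ~(R /\ G2) = ~(R /\ ((P \/ Q) /\ R))
G4 = G1 /\ G3 = (P \/ Q) /\ (~(R /\ ((P \/ Q) /\ R)))
G5 = ~(G4 /\ G3) = ~(((P \/ Q) /\ (~(R /\ ((P \/ Q) /\ R)))) /\ (~(R /\ ((P \/ Q) /\ R))))
G6 = G3 /\ G5 = (~(R /\ ((P \/ Q) /\ R))) /\ (~(((P \/ Q) /\ (~(R /\ ((P \/ Q) /\ R)))) /\ (~(R /\ ((P \/ Q) /\ R)))))
At P=0, Q=0, R=1: circuit gives 1, formula gives 0.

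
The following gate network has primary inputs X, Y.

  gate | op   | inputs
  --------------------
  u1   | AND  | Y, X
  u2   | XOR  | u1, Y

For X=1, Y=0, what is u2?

0

u1 = 0 AND 1 = 0
u2 = 0 XOR 0 = 0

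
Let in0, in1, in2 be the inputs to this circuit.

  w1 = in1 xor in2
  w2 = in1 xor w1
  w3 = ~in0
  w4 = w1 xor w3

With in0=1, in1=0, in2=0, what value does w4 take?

0

w1 = 0 xor 0 = 0
w3 = ~1 = 0
w4 = 0 xor 0 = 0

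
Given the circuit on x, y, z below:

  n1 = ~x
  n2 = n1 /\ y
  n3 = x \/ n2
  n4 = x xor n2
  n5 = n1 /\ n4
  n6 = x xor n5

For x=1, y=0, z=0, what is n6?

n1 = ~1 = 0
n2 = 0 /\ 0 = 0
n4 = 1 xor 0 = 1
n5 = 0 /\ 1 = 0
n6 = 1 xor 0 = 1

1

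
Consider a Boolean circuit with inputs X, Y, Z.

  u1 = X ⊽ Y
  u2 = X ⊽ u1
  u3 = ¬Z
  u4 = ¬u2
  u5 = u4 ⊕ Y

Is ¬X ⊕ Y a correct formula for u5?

u1 = X ⊽ Y
u2 = X ⊽ u1 = X ⊽ (X ⊽ Y)
u4 = ¬u2 = ¬(X ⊽ (X ⊽ Y))
u5 = u4 ⊕ Y = ¬(X ⊽ (X ⊽ Y)) ⊕ Y
At X=0, Y=1, Z=0: circuit gives 1, formula gives 0.

No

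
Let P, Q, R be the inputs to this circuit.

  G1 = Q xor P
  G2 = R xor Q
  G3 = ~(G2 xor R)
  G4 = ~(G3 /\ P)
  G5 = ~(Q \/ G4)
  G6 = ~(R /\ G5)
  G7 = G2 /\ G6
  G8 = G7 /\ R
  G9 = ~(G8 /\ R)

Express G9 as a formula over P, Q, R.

G2 = R xor Q
G3 = ~(G2 xor R) = ~((R xor Q) xor R)
G4 = ~(G3 /\ P) = ~((~((R xor Q) xor R)) /\ P)
G5 = ~(Q \/ G4) = ~(Q \/ (~((~((R xor Q) xor R)) /\ P)))
G6 = ~(R /\ G5) = ~(R /\ (~(Q \/ (~((~((R xor Q) xor R)) /\ P)))))
G7 = G2 /\ G6 = (R xor Q) /\ (~(R /\ (~(Q \/ (~((~((R xor Q) xor R)) /\ P))))))
G8 = G7 /\ R = ((R xor Q) /\ (~(R /\ (~(Q \/ (~((~((R xor Q) xor R)) /\ P))))))) /\ R
G9 = ~(G8 /\ R) = ~((((R xor Q) /\ (~(R /\ (~(Q \/ (~((~((R xor Q) xor R)) /\ P))))))) /\ R) /\ R)

~((((R xor Q) /\ (~(R /\ (~(Q \/ (~((~((R xor Q) xor R)) /\ P))))))) /\ R) /\ R)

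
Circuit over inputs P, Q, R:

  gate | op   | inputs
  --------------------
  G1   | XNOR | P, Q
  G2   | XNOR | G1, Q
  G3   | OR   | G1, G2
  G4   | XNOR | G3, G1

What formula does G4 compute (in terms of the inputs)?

((P XNOR Q) OR ((P XNOR Q) XNOR Q)) XNOR (P XNOR Q)

G1 = P XNOR Q
G2 = G1 XNOR Q = (P XNOR Q) XNOR Q
G3 = G1 OR G2 = (P XNOR Q) OR ((P XNOR Q) XNOR Q)
G4 = G3 XNOR G1 = ((P XNOR Q) OR ((P XNOR Q) XNOR Q)) XNOR (P XNOR Q)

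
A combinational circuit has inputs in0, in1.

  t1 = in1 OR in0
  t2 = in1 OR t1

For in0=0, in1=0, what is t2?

t1 = 0 OR 0 = 0
t2 = 0 OR 0 = 0

0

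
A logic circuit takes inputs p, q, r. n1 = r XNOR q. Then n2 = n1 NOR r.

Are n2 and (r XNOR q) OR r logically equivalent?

No

n1 = r XNOR q
n2 = n1 NOR r = (r XNOR q) NOR r
At p=0, q=0, r=0: circuit gives 0, formula gives 1.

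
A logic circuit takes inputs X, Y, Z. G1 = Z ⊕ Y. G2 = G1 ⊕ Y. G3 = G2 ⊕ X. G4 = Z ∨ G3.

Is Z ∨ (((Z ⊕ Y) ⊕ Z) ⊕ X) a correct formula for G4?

G1 = Z ⊕ Y
G2 = G1 ⊕ Y = (Z ⊕ Y) ⊕ Y
G3 = G2 ⊕ X = ((Z ⊕ Y) ⊕ Y) ⊕ X
G4 = Z ∨ G3 = Z ∨ (((Z ⊕ Y) ⊕ Y) ⊕ X)
At X=0, Y=1, Z=0: circuit gives 0, formula gives 1.

No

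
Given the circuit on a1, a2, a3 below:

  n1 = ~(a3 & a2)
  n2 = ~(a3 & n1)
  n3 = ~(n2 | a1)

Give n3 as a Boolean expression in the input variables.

~((~(a3 & (~(a3 & a2)))) | a1)

n1 = ~(a3 & a2)
n2 = ~(a3 & n1) = ~(a3 & (~(a3 & a2)))
n3 = ~(n2 | a1) = ~((~(a3 & (~(a3 & a2)))) | a1)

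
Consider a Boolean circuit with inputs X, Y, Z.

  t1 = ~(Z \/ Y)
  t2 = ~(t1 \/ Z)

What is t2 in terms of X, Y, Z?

t1 = ~(Z \/ Y)
t2 = ~(t1 \/ Z) = ~((~(Z \/ Y)) \/ Z)

~((~(Z \/ Y)) \/ Z)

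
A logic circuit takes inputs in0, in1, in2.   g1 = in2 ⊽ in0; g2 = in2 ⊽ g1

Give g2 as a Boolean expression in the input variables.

g1 = in2 ⊽ in0
g2 = in2 ⊽ g1 = in2 ⊽ (in2 ⊽ in0)

in2 ⊽ (in2 ⊽ in0)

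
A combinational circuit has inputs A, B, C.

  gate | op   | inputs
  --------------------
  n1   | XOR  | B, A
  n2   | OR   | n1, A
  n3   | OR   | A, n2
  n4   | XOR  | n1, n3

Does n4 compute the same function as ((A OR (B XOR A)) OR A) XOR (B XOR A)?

n1 = B XOR A
n2 = n1 OR A = (B XOR A) OR A
n3 = A OR n2 = A OR ((B XOR A) OR A)
n4 = n1 XOR n3 = (B XOR A) XOR (A OR ((B XOR A) OR A))
At A=0, B=0, C=0: circuit gives 0, formula gives 0.
At A=1, B=1, C=0: circuit gives 1, formula gives 1.
Agrees on all 8 inputs.

Yes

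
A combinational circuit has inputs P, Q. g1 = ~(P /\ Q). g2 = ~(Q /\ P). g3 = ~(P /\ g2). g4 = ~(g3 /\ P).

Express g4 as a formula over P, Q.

g2 = ~(Q /\ P)
g3 = ~(P /\ g2) = ~(P /\ (~(Q /\ P)))
g4 = ~(g3 /\ P) = ~((~(P /\ (~(Q /\ P)))) /\ P)

~((~(P /\ (~(Q /\ P)))) /\ P)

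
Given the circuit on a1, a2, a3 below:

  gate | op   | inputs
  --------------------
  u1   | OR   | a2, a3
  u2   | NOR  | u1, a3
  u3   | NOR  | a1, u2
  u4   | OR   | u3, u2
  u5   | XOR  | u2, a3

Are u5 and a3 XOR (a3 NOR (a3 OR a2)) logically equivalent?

Yes

u1 = a2 OR a3
u2 = u1 NOR a3 = (a2 OR a3) NOR a3
u5 = u2 XOR a3 = ((a2 OR a3) NOR a3) XOR a3
At a1=0, a2=1, a3=0: circuit gives 0, formula gives 0.
At a1=0, a2=0, a3=0: circuit gives 1, formula gives 1.
Agrees on all 8 inputs.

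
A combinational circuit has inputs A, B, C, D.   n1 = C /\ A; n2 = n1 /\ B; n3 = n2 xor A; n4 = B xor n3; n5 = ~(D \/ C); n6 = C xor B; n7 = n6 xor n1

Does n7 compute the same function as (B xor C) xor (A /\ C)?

n1 = C /\ A
n6 = C xor B
n7 = n6 xor n1 = (C xor B) xor (C /\ A)
At A=0, B=0, C=0, D=0: circuit gives 0, formula gives 0.
At A=0, B=0, C=1, D=0: circuit gives 1, formula gives 1.
Agrees on all 16 inputs.

Yes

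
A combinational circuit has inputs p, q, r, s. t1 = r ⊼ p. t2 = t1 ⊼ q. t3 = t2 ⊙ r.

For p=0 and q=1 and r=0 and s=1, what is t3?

1

t1 = 0 ⊼ 0 = 1
t2 = 1 ⊼ 1 = 0
t3 = 0 ⊙ 0 = 1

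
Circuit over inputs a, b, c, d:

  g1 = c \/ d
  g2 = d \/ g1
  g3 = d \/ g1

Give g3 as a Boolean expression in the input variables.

d \/ (c \/ d)

g1 = c \/ d
g3 = d \/ g1 = d \/ (c \/ d)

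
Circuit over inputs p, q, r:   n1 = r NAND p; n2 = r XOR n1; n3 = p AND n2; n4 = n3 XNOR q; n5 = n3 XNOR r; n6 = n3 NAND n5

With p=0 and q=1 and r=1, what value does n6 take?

n1 = 1 NAND 0 = 1
n2 = 1 XOR 1 = 0
n3 = 0 AND 0 = 0
n5 = 0 XNOR 1 = 0
n6 = 0 NAND 0 = 1

1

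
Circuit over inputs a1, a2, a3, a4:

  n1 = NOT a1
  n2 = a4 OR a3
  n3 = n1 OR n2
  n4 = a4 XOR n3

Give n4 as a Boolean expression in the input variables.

n1 = NOT a1
n2 = a4 OR a3
n3 = n1 OR n2 = NOT a1 OR (a4 OR a3)
n4 = a4 XOR n3 = a4 XOR (NOT a1 OR (a4 OR a3))

a4 XOR (NOT a1 OR (a4 OR a3))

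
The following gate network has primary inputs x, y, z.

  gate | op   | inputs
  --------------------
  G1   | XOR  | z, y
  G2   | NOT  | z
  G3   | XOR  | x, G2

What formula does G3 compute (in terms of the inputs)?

G2 = NOT z
G3 = x XOR G2 = x XOR NOT z

x XOR NOT z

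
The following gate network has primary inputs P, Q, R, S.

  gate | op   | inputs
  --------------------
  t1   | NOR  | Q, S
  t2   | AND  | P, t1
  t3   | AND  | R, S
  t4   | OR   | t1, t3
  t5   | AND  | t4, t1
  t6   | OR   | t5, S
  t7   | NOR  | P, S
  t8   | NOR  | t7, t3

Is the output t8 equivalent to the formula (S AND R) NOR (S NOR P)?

t3 = R AND S
t7 = P NOR S
t8 = t7 NOR t3 = (P NOR S) NOR (R AND S)
At P=0, Q=0, R=0, S=0: circuit gives 0, formula gives 0.
At P=0, Q=0, R=0, S=1: circuit gives 1, formula gives 1.
Agrees on all 16 inputs.

Yes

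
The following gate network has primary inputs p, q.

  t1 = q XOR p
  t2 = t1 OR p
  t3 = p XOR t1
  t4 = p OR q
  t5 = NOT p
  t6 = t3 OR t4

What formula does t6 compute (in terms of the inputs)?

(p XOR (q XOR p)) OR (p OR q)

t1 = q XOR p
t3 = p XOR t1 = p XOR (q XOR p)
t4 = p OR q
t6 = t3 OR t4 = (p XOR (q XOR p)) OR (p OR q)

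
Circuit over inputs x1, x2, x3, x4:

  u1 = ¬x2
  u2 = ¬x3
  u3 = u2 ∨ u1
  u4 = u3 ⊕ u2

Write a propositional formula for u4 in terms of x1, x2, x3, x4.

u1 = ¬x2
u2 = ¬x3
u3 = u2 ∨ u1 = ¬x3 ∨ ¬x2
u4 = u3 ⊕ u2 = (¬x3 ∨ ¬x2) ⊕ ¬x3

(¬x3 ∨ ¬x2) ⊕ ¬x3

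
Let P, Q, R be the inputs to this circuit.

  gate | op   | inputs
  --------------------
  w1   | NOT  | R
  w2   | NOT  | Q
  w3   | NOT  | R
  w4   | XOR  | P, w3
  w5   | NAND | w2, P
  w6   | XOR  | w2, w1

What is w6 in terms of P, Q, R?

NOT Q XOR NOT R

w1 = NOT R
w2 = NOT Q
w6 = w2 XOR w1 = NOT Q XOR NOT R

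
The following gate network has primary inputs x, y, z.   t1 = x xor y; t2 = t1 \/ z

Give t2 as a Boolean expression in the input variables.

(x xor y) \/ z

t1 = x xor y
t2 = t1 \/ z = (x xor y) \/ z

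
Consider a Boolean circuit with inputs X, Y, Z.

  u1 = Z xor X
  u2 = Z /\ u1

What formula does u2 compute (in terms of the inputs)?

u1 = Z xor X
u2 = Z /\ u1 = Z /\ (Z xor X)

Z /\ (Z xor X)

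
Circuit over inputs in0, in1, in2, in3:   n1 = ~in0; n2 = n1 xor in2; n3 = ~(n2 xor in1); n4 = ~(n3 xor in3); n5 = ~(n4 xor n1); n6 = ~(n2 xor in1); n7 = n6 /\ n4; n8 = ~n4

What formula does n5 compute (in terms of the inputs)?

~((~((~((~in0 xor in2) xor in1)) xor in3)) xor ~in0)

n1 = ~in0
n2 = n1 xor in2 = ~in0 xor in2
n3 = ~(n2 xor in1) = ~((~in0 xor in2) xor in1)
n4 = ~(n3 xor in3) = ~((~((~in0 xor in2) xor in1)) xor in3)
n5 = ~(n4 xor n1) = ~((~((~((~in0 xor in2) xor in1)) xor in3)) xor ~in0)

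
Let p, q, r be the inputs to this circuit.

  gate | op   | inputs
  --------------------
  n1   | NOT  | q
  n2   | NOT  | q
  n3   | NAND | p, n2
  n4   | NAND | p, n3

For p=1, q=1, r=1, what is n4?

0

n2 = NOT 1 = 0
n3 = 1 NAND 0 = 1
n4 = 1 NAND 1 = 0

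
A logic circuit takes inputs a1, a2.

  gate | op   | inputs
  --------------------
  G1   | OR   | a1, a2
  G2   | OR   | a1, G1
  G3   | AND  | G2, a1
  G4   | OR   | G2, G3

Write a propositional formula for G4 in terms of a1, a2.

G1 = a1 OR a2
G2 = a1 OR G1 = a1 OR (a1 OR a2)
G3 = G2 AND a1 = (a1 OR (a1 OR a2)) AND a1
G4 = G2 OR G3 = (a1 OR (a1 OR a2)) OR ((a1 OR (a1 OR a2)) AND a1)

(a1 OR (a1 OR a2)) OR ((a1 OR (a1 OR a2)) AND a1)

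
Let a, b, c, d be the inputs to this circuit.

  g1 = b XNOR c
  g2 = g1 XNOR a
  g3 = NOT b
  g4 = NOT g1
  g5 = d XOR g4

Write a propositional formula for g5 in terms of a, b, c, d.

d XOR NOT (b XNOR c)

g1 = b XNOR c
g4 = NOT g1 = NOT (b XNOR c)
g5 = d XOR g4 = d XOR NOT (b XNOR c)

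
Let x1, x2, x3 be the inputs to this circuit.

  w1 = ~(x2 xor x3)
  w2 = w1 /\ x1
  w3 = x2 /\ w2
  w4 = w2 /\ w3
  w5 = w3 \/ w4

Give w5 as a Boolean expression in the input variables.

(x2 /\ ((~(x2 xor x3)) /\ x1)) \/ (((~(x2 xor x3)) /\ x1) /\ (x2 /\ ((~(x2 xor x3)) /\ x1)))

w1 = ~(x2 xor x3)
w2 = w1 /\ x1 = (~(x2 xor x3)) /\ x1
w3 = x2 /\ w2 = x2 /\ ((~(x2 xor x3)) /\ x1)
w4 = w2 /\ w3 = ((~(x2 xor x3)) /\ x1) /\ (x2 /\ ((~(x2 xor x3)) /\ x1))
w5 = w3 \/ w4 = (x2 /\ ((~(x2 xor x3)) /\ x1)) \/ (((~(x2 xor x3)) /\ x1) /\ (x2 /\ ((~(x2 xor x3)) /\ x1)))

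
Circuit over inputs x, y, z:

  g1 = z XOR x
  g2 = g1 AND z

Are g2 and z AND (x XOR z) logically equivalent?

g1 = z XOR x
g2 = g1 AND z = (z XOR x) AND z
At x=0, y=0, z=0: circuit gives 0, formula gives 0.
At x=0, y=0, z=1: circuit gives 1, formula gives 1.
Agrees on all 8 inputs.

Yes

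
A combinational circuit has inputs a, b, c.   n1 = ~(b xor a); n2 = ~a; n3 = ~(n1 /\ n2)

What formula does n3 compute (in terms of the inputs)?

~((~(b xor a)) /\ ~a)

n1 = ~(b xor a)
n2 = ~a
n3 = ~(n1 /\ n2) = ~((~(b xor a)) /\ ~a)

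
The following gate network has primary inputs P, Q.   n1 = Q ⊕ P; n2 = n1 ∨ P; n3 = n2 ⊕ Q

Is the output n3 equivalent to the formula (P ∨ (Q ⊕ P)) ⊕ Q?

n1 = Q ⊕ P
n2 = n1 ∨ P = (Q ⊕ P) ∨ P
n3 = n2 ⊕ Q = ((Q ⊕ P) ∨ P) ⊕ Q
At P=0, Q=0: circuit gives 0, formula gives 0.
At P=1, Q=0: circuit gives 1, formula gives 1.
Agrees on all 4 inputs.

Yes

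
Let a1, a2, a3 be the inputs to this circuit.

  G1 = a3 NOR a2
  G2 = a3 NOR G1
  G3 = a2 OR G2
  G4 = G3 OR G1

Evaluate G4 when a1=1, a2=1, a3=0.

G1 = 0 NOR 1 = 0
G2 = 0 NOR 0 = 1
G3 = 1 OR 1 = 1
G4 = 1 OR 0 = 1

1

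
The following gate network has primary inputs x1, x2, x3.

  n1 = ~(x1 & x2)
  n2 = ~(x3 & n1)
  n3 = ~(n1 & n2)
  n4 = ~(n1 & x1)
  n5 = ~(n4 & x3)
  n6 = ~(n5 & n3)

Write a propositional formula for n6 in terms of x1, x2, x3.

~((~((~((~(x1 & x2)) & x1)) & x3)) & (~((~(x1 & x2)) & (~(x3 & (~(x1 & x2)))))))

n1 = ~(x1 & x2)
n2 = ~(x3 & n1) = ~(x3 & (~(x1 & x2)))
n3 = ~(n1 & n2) = ~((~(x1 & x2)) & (~(x3 & (~(x1 & x2)))))
n4 = ~(n1 & x1) = ~((~(x1 & x2)) & x1)
n5 = ~(n4 & x3) = ~((~((~(x1 & x2)) & x1)) & x3)
n6 = ~(n5 & n3) = ~((~((~((~(x1 & x2)) & x1)) & x3)) & (~((~(x1 & x2)) & (~(x3 & (~(x1 & x2)))))))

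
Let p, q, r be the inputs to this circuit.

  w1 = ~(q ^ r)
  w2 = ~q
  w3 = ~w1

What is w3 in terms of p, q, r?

w1 = ~(q ^ r)
w3 = ~w1 = ~(~(q ^ r))

~(~(q ^ r))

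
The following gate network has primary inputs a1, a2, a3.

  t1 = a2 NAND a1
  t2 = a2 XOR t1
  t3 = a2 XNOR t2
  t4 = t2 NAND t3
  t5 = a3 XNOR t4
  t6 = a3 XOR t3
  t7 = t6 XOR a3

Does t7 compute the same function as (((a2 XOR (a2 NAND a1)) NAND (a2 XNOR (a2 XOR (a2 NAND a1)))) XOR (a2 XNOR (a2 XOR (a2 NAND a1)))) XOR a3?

No

t1 = a2 NAND a1
t2 = a2 XOR t1 = a2 XOR (a2 NAND a1)
t3 = a2 XNOR t2 = a2 XNOR (a2 XOR (a2 NAND a1))
t6 = a3 XOR t3 = a3 XOR (a2 XNOR (a2 XOR (a2 NAND a1)))
t7 = t6 XOR a3 = (a3 XOR (a2 XNOR (a2 XOR (a2 NAND a1)))) XOR a3
At a1=0, a2=0, a3=0: circuit gives 0, formula gives 1.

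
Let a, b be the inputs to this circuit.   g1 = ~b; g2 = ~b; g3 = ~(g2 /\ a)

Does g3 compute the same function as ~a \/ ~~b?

Yes

g2 = ~b
g3 = ~(g2 /\ a) = ~(~b /\ a)
At a=1, b=0: circuit gives 0, formula gives 0.
At a=0, b=0: circuit gives 1, formula gives 1.
Agrees on all 4 inputs.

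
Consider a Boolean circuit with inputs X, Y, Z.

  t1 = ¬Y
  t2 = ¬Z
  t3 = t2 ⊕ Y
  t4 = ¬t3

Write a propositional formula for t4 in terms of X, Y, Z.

t2 = ¬Z
t3 = t2 ⊕ Y = ¬Z ⊕ Y
t4 = ¬t3 = ¬(¬Z ⊕ Y)

¬(¬Z ⊕ Y)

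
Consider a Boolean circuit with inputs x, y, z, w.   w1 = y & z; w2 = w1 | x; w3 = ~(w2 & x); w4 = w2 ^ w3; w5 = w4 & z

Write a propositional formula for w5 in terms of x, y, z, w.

(((y & z) | x) ^ (~(((y & z) | x) & x))) & z

w1 = y & z
w2 = w1 | x = (y & z) | x
w3 = ~(w2 & x) = ~(((y & z) | x) & x)
w4 = w2 ^ w3 = ((y & z) | x) ^ (~(((y & z) | x) & x))
w5 = w4 & z = (((y & z) | x) ^ (~(((y & z) | x) & x))) & z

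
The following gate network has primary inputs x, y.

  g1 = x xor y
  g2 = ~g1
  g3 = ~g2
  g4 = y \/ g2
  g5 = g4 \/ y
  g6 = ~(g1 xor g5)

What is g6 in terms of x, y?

~((x xor y) xor ((y \/ ~(x xor y)) \/ y))

g1 = x xor y
g2 = ~g1 = ~(x xor y)
g4 = y \/ g2 = y \/ ~(x xor y)
g5 = g4 \/ y = (y \/ ~(x xor y)) \/ y
g6 = ~(g1 xor g5) = ~((x xor y) xor ((y \/ ~(x xor y)) \/ y))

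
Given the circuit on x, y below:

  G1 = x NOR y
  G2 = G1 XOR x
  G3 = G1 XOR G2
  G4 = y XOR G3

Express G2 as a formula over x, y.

(x NOR y) XOR x

G1 = x NOR y
G2 = G1 XOR x = (x NOR y) XOR x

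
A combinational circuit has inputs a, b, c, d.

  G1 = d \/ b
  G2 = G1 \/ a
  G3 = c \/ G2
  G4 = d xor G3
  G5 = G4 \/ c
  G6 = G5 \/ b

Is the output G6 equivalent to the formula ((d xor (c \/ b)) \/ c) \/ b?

G1 = d \/ b
G2 = G1 \/ a = (d \/ b) \/ a
G3 = c \/ G2 = c \/ ((d \/ b) \/ a)
G4 = d xor G3 = d xor (c \/ ((d \/ b) \/ a))
G5 = G4 \/ c = (d xor (c \/ ((d \/ b) \/ a))) \/ c
G6 = G5 \/ b = ((d xor (c \/ ((d \/ b) \/ a))) \/ c) \/ b
At a=0, b=0, c=0, d=1: circuit gives 0, formula gives 1.

No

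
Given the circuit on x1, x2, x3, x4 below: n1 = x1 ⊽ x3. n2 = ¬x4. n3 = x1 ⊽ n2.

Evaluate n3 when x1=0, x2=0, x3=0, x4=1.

1

n2 = ¬1 = 0
n3 = 0 ⊽ 0 = 1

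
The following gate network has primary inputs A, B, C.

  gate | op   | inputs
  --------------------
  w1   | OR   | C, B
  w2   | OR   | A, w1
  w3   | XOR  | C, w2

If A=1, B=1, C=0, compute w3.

w1 = 0 OR 1 = 1
w2 = 1 OR 1 = 1
w3 = 0 XOR 1 = 1

1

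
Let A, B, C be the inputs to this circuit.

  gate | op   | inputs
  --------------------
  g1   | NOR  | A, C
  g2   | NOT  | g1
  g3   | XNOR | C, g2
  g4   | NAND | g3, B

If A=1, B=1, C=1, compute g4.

g1 = 1 NOR 1 = 0
g2 = NOT 0 = 1
g3 = 1 XNOR 1 = 1
g4 = 1 NAND 1 = 0

0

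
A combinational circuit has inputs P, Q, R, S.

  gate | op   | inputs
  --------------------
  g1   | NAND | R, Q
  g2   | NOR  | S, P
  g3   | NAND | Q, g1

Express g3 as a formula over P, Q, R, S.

Q NAND (R NAND Q)

g1 = R NAND Q
g3 = Q NAND g1 = Q NAND (R NAND Q)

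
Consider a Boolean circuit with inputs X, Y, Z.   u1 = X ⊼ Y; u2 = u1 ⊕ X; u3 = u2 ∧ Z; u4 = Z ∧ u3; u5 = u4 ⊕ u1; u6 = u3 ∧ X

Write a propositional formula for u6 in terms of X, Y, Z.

(((X ⊼ Y) ⊕ X) ∧ Z) ∧ X

u1 = X ⊼ Y
u2 = u1 ⊕ X = (X ⊼ Y) ⊕ X
u3 = u2 ∧ Z = ((X ⊼ Y) ⊕ X) ∧ Z
u6 = u3 ∧ X = (((X ⊼ Y) ⊕ X) ∧ Z) ∧ X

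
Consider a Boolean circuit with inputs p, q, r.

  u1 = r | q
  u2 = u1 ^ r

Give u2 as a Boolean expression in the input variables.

u1 = r | q
u2 = u1 ^ r = (r | q) ^ r

(r | q) ^ r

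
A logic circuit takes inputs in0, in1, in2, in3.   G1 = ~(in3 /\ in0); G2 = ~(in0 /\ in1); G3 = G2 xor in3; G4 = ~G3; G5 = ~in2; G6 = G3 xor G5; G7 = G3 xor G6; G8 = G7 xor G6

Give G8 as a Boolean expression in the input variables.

(((~(in0 /\ in1)) xor in3) xor (((~(in0 /\ in1)) xor in3) xor ~in2)) xor (((~(in0 /\ in1)) xor in3) xor ~in2)

G2 = ~(in0 /\ in1)
G3 = G2 xor in3 = (~(in0 /\ in1)) xor in3
G5 = ~in2
G6 = G3 xor G5 = ((~(in0 /\ in1)) xor in3) xor ~in2
G7 = G3 xor G6 = ((~(in0 /\ in1)) xor in3) xor (((~(in0 /\ in1)) xor in3) xor ~in2)
G8 = G7 xor G6 = (((~(in0 /\ in1)) xor in3) xor (((~(in0 /\ in1)) xor in3) xor ~in2)) xor (((~(in0 /\ in1)) xor in3) xor ~in2)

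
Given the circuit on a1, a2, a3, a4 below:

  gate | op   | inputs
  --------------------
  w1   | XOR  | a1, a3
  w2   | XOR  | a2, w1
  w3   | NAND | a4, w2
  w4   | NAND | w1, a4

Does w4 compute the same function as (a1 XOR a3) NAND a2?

w1 = a1 XOR a3
w4 = w1 NAND a4 = (a1 XOR a3) NAND a4
At a1=0, a2=0, a3=1, a4=1: circuit gives 0, formula gives 1.

No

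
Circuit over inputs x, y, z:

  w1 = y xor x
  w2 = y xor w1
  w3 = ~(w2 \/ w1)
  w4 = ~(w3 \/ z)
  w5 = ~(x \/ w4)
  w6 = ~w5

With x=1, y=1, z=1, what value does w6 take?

1

w1 = 1 xor 1 = 0
w2 = 1 xor 0 = 1
w3 = ~(1 \/ 0) = 0
w4 = ~(0 \/ 1) = 0
w5 = ~(1 \/ 0) = 0
w6 = ~0 = 1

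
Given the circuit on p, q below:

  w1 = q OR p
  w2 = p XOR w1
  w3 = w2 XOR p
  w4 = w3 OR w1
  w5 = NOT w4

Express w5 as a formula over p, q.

NOT (((p XOR (q OR p)) XOR p) OR (q OR p))

w1 = q OR p
w2 = p XOR w1 = p XOR (q OR p)
w3 = w2 XOR p = (p XOR (q OR p)) XOR p
w4 = w3 OR w1 = ((p XOR (q OR p)) XOR p) OR (q OR p)
w5 = NOT w4 = NOT (((p XOR (q OR p)) XOR p) OR (q OR p))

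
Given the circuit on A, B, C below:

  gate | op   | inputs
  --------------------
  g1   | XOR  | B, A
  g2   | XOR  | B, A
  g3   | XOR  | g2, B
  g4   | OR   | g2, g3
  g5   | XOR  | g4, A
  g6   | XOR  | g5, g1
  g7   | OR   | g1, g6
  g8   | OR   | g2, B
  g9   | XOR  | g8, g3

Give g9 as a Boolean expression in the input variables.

g2 = B XOR A
g3 = g2 XOR B = (B XOR A) XOR B
g8 = g2 OR B = (B XOR A) OR B
g9 = g8 XOR g3 = ((B XOR A) OR B) XOR ((B XOR A) XOR B)

((B XOR A) OR B) XOR ((B XOR A) XOR B)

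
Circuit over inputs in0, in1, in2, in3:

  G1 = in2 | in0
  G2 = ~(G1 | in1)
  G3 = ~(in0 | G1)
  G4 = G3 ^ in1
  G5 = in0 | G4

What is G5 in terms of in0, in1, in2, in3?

G1 = in2 | in0
G3 = ~(in0 | G1) = ~(in0 | (in2 | in0))
G4 = G3 ^ in1 = (~(in0 | (in2 | in0))) ^ in1
G5 = in0 | G4 = in0 | ((~(in0 | (in2 | in0))) ^ in1)

in0 | ((~(in0 | (in2 | in0))) ^ in1)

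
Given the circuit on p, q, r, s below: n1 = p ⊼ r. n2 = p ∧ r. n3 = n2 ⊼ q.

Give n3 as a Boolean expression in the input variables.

n2 = p ∧ r
n3 = n2 ⊼ q = (p ∧ r) ⊼ q

(p ∧ r) ⊼ q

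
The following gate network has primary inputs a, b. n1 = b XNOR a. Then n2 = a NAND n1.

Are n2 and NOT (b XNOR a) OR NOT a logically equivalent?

n1 = b XNOR a
n2 = a NAND n1 = a NAND (b XNOR a)
At a=1, b=1: circuit gives 0, formula gives 0.
At a=0, b=0: circuit gives 1, formula gives 1.
Agrees on all 4 inputs.

Yes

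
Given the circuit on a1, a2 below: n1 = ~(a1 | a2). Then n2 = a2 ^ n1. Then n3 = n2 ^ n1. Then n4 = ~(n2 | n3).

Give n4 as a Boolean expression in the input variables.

~((a2 ^ (~(a1 | a2))) | ((a2 ^ (~(a1 | a2))) ^ (~(a1 | a2))))

n1 = ~(a1 | a2)
n2 = a2 ^ n1 = a2 ^ (~(a1 | a2))
n3 = n2 ^ n1 = (a2 ^ (~(a1 | a2))) ^ (~(a1 | a2))
n4 = ~(n2 | n3) = ~((a2 ^ (~(a1 | a2))) | ((a2 ^ (~(a1 | a2))) ^ (~(a1 | a2))))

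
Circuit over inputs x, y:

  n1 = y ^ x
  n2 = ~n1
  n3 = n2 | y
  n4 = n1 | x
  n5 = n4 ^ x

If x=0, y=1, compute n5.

1

n1 = 1 ^ 0 = 1
n4 = 1 | 0 = 1
n5 = 1 ^ 0 = 1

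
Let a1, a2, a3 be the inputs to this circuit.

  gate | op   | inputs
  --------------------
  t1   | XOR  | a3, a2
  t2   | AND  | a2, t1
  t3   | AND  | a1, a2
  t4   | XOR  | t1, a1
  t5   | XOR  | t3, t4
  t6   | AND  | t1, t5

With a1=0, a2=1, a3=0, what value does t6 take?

1

t1 = 0 XOR 1 = 1
t3 = 0 AND 1 = 0
t4 = 1 XOR 0 = 1
t5 = 0 XOR 1 = 1
t6 = 1 AND 1 = 1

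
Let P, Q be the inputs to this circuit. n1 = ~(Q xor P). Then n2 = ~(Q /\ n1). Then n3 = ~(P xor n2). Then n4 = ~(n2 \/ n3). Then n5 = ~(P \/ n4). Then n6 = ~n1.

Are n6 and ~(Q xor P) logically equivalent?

No

n1 = ~(Q xor P)
n6 = ~n1 = ~(~(Q xor P))
At P=0, Q=0: circuit gives 0, formula gives 1.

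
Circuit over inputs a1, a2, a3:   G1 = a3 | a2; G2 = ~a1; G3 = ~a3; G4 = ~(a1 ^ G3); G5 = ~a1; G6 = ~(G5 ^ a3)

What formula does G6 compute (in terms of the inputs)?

G5 = ~a1
G6 = ~(G5 ^ a3) = ~(~a1 ^ a3)

~(~a1 ^ a3)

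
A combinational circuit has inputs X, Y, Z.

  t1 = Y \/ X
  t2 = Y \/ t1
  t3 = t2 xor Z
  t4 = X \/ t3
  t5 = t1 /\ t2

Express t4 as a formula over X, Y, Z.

t1 = Y \/ X
t2 = Y \/ t1 = Y \/ (Y \/ X)
t3 = t2 xor Z = (Y \/ (Y \/ X)) xor Z
t4 = X \/ t3 = X \/ ((Y \/ (Y \/ X)) xor Z)

X \/ ((Y \/ (Y \/ X)) xor Z)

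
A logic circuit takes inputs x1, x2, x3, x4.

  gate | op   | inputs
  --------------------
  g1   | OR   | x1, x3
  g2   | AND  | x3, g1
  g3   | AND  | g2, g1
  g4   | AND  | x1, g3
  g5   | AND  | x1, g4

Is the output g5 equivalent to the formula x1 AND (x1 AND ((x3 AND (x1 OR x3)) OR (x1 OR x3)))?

No

g1 = x1 OR x3
g2 = x3 AND g1 = x3 AND (x1 OR x3)
g3 = g2 AND g1 = (x3 AND (x1 OR x3)) AND (x1 OR x3)
g4 = x1 AND g3 = x1 AND ((x3 AND (x1 OR x3)) AND (x1 OR x3))
g5 = x1 AND g4 = x1 AND (x1 AND ((x3 AND (x1 OR x3)) AND (x1 OR x3)))
At x1=1, x2=0, x3=0, x4=0: circuit gives 0, formula gives 1.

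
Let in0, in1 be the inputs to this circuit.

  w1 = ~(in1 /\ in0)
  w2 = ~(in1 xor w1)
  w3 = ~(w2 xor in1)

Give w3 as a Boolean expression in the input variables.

w1 = ~(in1 /\ in0)
w2 = ~(in1 xor w1) = ~(in1 xor (~(in1 /\ in0)))
w3 = ~(w2 xor in1) = ~((~(in1 xor (~(in1 /\ in0)))) xor in1)

~((~(in1 xor (~(in1 /\ in0)))) xor in1)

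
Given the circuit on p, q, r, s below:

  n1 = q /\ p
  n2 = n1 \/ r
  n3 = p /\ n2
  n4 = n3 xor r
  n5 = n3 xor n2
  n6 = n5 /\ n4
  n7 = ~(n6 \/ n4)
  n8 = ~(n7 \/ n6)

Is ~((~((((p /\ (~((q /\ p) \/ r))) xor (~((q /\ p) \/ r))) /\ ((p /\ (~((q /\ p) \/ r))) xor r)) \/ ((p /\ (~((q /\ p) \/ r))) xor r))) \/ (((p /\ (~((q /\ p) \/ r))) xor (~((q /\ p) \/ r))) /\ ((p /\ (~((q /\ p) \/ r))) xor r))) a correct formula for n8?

No

n1 = q /\ p
n2 = n1 \/ r = (q /\ p) \/ r
n3 = p /\ n2 = p /\ ((q /\ p) \/ r)
n4 = n3 xor r = (p /\ ((q /\ p) \/ r)) xor r
n5 = n3 xor n2 = (p /\ ((q /\ p) \/ r)) xor ((q /\ p) \/ r)
n6 = n5 /\ n4 = ((p /\ ((q /\ p) \/ r)) xor ((q /\ p) \/ r)) /\ ((p /\ ((q /\ p) \/ r)) xor r)
n7 = ~(n6 \/ n4) = ~((((p /\ ((q /\ p) \/ r)) xor ((q /\ p) \/ r)) /\ ((p /\ ((q /\ p) \/ r)) xor r)) \/ ((p /\ ((q /\ p) \/ r)) xor r))
n8 = ~(n7 \/ n6) = ~((~((((p /\ ((q /\ p) \/ r)) xor ((q /\ p) \/ r)) /\ ((p /\ ((q /\ p) \/ r)) xor r)) \/ ((p /\ ((q /\ p) \/ r)) xor r))) \/ (((p /\ ((q /\ p) \/ r)) xor ((q /\ p) \/ r)) /\ ((p /\ ((q /\ p) \/ r)) xor r)))
At p=0, q=0, r=1, s=0: circuit gives 0, formula gives 1.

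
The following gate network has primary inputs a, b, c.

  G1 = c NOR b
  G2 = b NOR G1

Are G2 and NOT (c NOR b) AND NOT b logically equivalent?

G1 = c NOR b
G2 = b NOR G1 = b NOR (c NOR b)
At a=0, b=0, c=0: circuit gives 0, formula gives 0.
At a=0, b=0, c=1: circuit gives 1, formula gives 1.
Agrees on all 8 inputs.

Yes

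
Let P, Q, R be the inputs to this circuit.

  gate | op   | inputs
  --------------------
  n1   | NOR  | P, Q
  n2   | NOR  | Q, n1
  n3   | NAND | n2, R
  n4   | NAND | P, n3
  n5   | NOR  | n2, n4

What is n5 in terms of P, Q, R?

n1 = P NOR Q
n2 = Q NOR n1 = Q NOR (P NOR Q)
n3 = n2 NAND R = (Q NOR (P NOR Q)) NAND R
n4 = P NAND n3 = P NAND ((Q NOR (P NOR Q)) NAND R)
n5 = n2 NOR n4 = (Q NOR (P NOR Q)) NOR (P NAND ((Q NOR (P NOR Q)) NAND R))

(Q NOR (P NOR Q)) NOR (P NAND ((Q NOR (P NOR Q)) NAND R))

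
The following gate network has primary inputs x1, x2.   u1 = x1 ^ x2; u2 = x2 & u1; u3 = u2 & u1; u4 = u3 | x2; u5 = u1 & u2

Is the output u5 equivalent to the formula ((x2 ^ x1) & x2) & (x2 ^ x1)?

Yes

u1 = x1 ^ x2
u2 = x2 & u1 = x2 & (x1 ^ x2)
u5 = u1 & u2 = (x1 ^ x2) & (x2 & (x1 ^ x2))
At x1=0, x2=0: circuit gives 0, formula gives 0.
At x1=0, x2=1: circuit gives 1, formula gives 1.
Agrees on all 4 inputs.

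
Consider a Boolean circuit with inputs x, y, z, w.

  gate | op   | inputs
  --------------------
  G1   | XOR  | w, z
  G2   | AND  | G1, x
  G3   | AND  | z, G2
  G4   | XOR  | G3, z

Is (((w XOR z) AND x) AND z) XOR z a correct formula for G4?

Yes

G1 = w XOR z
G2 = G1 AND x = (w XOR z) AND x
G3 = z AND G2 = z AND ((w XOR z) AND x)
G4 = G3 XOR z = (z AND ((w XOR z) AND x)) XOR z
At x=0, y=0, z=0, w=0: circuit gives 0, formula gives 0.
At x=0, y=0, z=1, w=0: circuit gives 1, formula gives 1.
Agrees on all 16 inputs.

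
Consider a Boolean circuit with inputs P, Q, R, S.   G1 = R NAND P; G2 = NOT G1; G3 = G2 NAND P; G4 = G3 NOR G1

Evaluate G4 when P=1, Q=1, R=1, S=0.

G1 = 1 NAND 1 = 0
G2 = NOT 0 = 1
G3 = 1 NAND 1 = 0
G4 = 0 NOR 0 = 1

1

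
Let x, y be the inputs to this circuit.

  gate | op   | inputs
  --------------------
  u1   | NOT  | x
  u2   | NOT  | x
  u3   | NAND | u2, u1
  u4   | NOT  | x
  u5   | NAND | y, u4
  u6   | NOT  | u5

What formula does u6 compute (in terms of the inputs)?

u4 = NOT x
u5 = y NAND u4 = y NAND NOT x
u6 = NOT u5 = NOT (y NAND NOT x)

NOT (y NAND NOT x)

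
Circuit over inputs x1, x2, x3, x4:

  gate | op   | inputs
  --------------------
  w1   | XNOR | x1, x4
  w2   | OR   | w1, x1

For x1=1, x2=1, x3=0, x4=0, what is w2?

1

w1 = 1 XNOR 0 = 0
w2 = 0 OR 1 = 1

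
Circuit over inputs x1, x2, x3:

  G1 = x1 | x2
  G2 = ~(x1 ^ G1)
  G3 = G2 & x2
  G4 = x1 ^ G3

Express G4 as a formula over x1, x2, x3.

x1 ^ ((~(x1 ^ (x1 | x2))) & x2)

G1 = x1 | x2
G2 = ~(x1 ^ G1) = ~(x1 ^ (x1 | x2))
G3 = G2 & x2 = (~(x1 ^ (x1 | x2))) & x2
G4 = x1 ^ G3 = x1 ^ ((~(x1 ^ (x1 | x2))) & x2)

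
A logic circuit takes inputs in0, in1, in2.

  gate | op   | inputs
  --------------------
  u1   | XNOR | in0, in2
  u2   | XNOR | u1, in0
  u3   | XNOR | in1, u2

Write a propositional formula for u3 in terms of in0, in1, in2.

in1 XNOR ((in0 XNOR in2) XNOR in0)

u1 = in0 XNOR in2
u2 = u1 XNOR in0 = (in0 XNOR in2) XNOR in0
u3 = in1 XNOR u2 = in1 XNOR ((in0 XNOR in2) XNOR in0)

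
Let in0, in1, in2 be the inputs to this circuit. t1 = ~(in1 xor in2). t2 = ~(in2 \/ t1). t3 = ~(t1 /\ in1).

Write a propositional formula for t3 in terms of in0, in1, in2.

~((~(in1 xor in2)) /\ in1)

t1 = ~(in1 xor in2)
t3 = ~(t1 /\ in1) = ~((~(in1 xor in2)) /\ in1)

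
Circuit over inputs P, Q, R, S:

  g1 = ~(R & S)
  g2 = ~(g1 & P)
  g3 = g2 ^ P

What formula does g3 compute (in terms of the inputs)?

(~((~(R & S)) & P)) ^ P

g1 = ~(R & S)
g2 = ~(g1 & P) = ~((~(R & S)) & P)
g3 = g2 ^ P = (~((~(R & S)) & P)) ^ P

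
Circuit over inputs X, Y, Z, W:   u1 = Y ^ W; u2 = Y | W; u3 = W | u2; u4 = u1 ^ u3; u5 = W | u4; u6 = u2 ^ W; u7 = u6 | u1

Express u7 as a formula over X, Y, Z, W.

u1 = Y ^ W
u2 = Y | W
u6 = u2 ^ W = (Y | W) ^ W
u7 = u6 | u1 = ((Y | W) ^ W) | (Y ^ W)

((Y | W) ^ W) | (Y ^ W)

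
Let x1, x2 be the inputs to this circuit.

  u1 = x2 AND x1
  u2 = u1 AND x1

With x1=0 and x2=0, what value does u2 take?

u1 = 0 AND 0 = 0
u2 = 0 AND 0 = 0

0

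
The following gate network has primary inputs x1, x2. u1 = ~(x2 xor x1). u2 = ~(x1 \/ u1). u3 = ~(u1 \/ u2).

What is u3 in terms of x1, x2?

u1 = ~(x2 xor x1)
u2 = ~(x1 \/ u1) = ~(x1 \/ (~(x2 xor x1)))
u3 = ~(u1 \/ u2) = ~((~(x2 xor x1)) \/ (~(x1 \/ (~(x2 xor x1)))))

~((~(x2 xor x1)) \/ (~(x1 \/ (~(x2 xor x1)))))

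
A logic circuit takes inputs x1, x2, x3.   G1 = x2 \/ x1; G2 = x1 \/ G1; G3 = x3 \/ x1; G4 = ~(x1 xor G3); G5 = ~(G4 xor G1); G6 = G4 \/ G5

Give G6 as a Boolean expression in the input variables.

G1 = x2 \/ x1
G3 = x3 \/ x1
G4 = ~(x1 xor G3) = ~(x1 xor (x3 \/ x1))
G5 = ~(G4 xor G1) = ~((~(x1 xor (x3 \/ x1))) xor (x2 \/ x1))
G6 = G4 \/ G5 = (~(x1 xor (x3 \/ x1))) \/ (~((~(x1 xor (x3 \/ x1))) xor (x2 \/ x1)))

(~(x1 xor (x3 \/ x1))) \/ (~((~(x1 xor (x3 \/ x1))) xor (x2 \/ x1)))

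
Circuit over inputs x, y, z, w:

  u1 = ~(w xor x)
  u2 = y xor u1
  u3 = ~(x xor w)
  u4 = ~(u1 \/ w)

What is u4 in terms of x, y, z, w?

u1 = ~(w xor x)
u4 = ~(u1 \/ w) = ~((~(w xor x)) \/ w)

~((~(w xor x)) \/ w)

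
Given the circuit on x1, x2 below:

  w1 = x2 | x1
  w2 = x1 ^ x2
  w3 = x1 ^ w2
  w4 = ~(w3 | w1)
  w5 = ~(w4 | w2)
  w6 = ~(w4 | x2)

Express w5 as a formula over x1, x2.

~((~((x1 ^ (x1 ^ x2)) | (x2 | x1))) | (x1 ^ x2))

w1 = x2 | x1
w2 = x1 ^ x2
w3 = x1 ^ w2 = x1 ^ (x1 ^ x2)
w4 = ~(w3 | w1) = ~((x1 ^ (x1 ^ x2)) | (x2 | x1))
w5 = ~(w4 | w2) = ~((~((x1 ^ (x1 ^ x2)) | (x2 | x1))) | (x1 ^ x2))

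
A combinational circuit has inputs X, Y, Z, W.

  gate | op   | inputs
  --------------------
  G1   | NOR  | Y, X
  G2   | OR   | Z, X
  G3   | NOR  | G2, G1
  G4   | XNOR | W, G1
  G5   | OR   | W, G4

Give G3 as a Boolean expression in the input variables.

(Z OR X) NOR (Y NOR X)

G1 = Y NOR X
G2 = Z OR X
G3 = G2 NOR G1 = (Z OR X) NOR (Y NOR X)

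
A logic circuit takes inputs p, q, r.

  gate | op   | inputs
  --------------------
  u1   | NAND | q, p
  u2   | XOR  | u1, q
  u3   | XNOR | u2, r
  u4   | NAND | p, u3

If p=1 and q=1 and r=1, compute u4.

u1 = 1 NAND 1 = 0
u2 = 0 XOR 1 = 1
u3 = 1 XNOR 1 = 1
u4 = 1 NAND 1 = 0

0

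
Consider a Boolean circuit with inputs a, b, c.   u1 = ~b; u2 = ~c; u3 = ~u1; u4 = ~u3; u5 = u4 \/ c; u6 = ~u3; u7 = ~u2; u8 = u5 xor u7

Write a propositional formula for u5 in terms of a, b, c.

u1 = ~b
u3 = ~u1 = ~~b
u4 = ~u3 = ~~~b
u5 = u4 \/ c = ~~~b \/ c

~~~b \/ c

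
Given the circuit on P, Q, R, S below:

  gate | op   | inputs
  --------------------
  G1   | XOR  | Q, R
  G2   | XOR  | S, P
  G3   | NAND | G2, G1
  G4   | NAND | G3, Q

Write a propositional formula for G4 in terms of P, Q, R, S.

((S XOR P) NAND (Q XOR R)) NAND Q

G1 = Q XOR R
G2 = S XOR P
G3 = G2 NAND G1 = (S XOR P) NAND (Q XOR R)
G4 = G3 NAND Q = ((S XOR P) NAND (Q XOR R)) NAND Q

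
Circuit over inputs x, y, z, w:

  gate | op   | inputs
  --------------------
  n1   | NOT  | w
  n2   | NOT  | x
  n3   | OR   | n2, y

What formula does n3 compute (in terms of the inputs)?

n2 = NOT x
n3 = n2 OR y = NOT x OR y

NOT x OR y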